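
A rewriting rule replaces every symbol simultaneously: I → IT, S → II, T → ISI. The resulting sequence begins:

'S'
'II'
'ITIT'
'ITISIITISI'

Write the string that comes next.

ITISIITIIITITISIITIIIT

Rewriting each symbol of ITISIITISI: I→IT, T→ISI, I→IT, S→II, I→IT, I→IT, T→ISI, I→IT, S→II, I→IT, which concatenates to IT ISI IT II IT IT ISI IT II IT.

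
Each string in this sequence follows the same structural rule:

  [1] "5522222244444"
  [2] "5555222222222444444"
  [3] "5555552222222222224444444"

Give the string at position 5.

5555555555222222222222222222444444444

Each string has the form 5^{2n-2} 2^{3n} 4^{n+3}, where the shown terms are n = 2, 3, 4.
At n = 6 the blocks have lengths 10, 18, 9.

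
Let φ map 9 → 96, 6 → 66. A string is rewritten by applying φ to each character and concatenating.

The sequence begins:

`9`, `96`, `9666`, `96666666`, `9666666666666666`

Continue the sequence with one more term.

Rewriting the 16 symbols of 9666666666666666 one by one yields 96 66 66 66 66 66 66 66 66 66 66 66 66 66 66 66; concatenated:

96666666666666666666666666666666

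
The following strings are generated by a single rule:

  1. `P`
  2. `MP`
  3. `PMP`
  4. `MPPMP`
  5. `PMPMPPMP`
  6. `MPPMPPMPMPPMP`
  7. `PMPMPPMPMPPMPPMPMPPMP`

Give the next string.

From term 3 onward, concatenate the second-to-last term with the last: P·MP = PMP, MP·PMP = MPPMP, …
The next term joins MPPMPPMPMPPMP and PMPMPPMPMPPMPPMPMPPMP.

MPPMPPMPMPPMPPMPMPPMPMPPMPPMPMPPMP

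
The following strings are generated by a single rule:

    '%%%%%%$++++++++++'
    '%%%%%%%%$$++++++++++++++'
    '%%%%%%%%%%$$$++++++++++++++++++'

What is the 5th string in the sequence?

%%%%%%%%%%%%%%$$$$$++++++++++++++++++++++++++

The n-th term is 2n+2 %'s then n-1 $'s then 4n+2 +'s, where the shown terms are n = 2, 3, 4.
Setting n = 6 gives 14, 5, 26 characters in each block.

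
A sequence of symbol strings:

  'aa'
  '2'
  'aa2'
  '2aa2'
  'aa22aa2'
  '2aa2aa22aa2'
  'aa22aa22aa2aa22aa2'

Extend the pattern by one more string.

2aa2aa22aa2aa22aa22aa2aa22aa2

From term 3 onward, concatenate the second-to-last term with the last: aa·2 = aa2, 2·aa2 = 2aa2, …
So term 8 is 2aa2aa22aa2·aa22aa22aa2aa22aa2.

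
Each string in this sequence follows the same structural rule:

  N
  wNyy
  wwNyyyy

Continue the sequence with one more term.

Every step adds w to the front and yy to the end of the previous string.
One more step from wwNyyyy gives the answer.

wwwNyyyyyy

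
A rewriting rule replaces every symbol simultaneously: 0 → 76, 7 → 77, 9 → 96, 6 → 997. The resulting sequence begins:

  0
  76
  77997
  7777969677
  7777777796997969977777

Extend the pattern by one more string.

Replace each of the 22 characters of 7777777796997969977777 in place — 77 77 77 77 77 77 77 77 96 997 96 96 77 96 997 96 96 77 77 77 77 77 — and concatenate.

7777777777777777969979696779699796967777777777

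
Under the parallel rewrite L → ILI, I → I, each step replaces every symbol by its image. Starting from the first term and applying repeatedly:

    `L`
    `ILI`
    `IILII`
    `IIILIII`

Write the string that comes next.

Expanding IIILIII: I→I, I→I, I→I, L→ILI, I→I, I→I, I→I. Concatenated: I I I ILI I I I.

IIIILIIII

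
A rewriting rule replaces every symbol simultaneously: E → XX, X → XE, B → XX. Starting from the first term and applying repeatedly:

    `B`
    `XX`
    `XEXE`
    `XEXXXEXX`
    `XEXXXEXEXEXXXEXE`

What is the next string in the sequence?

XEXXXEXEXEXXXEXXXEXXXEXEXEXXXEXX

Applying the rule to each of the 16 symbols of XEXXXEXEXEXXXEXE gives the pieces XE XX XE XE XE XX XE XX XE XX XE XE XE XX XE XX, which concatenate to the answer.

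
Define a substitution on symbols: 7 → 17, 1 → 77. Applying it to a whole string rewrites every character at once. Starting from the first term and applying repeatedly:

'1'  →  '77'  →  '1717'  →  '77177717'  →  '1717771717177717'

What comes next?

77177717171777177717771717177717

Replace each of the 16 characters of 1717771717177717 in place — 77 17 77 17 17 17 77 17 77 17 77 17 17 17 77 17 — and concatenate.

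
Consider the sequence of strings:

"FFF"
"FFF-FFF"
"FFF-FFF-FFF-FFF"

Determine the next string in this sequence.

Every step duplicates the string with '-' between the halves.
Doubling FFF-FFF-FFF-FFF with '-' between the halves:

FFF-FFF-FFF-FFF-FFF-FFF-FFF-FFF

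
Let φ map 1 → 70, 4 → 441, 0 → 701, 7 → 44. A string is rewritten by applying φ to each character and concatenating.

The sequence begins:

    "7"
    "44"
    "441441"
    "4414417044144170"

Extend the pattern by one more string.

Replace each of the 16 characters of 4414417044144170 in place — 441 441 70 441 441 70 44 701 441 441 70 441 441 70 44 701 — and concatenate.

441441704414417044701441441704414417044701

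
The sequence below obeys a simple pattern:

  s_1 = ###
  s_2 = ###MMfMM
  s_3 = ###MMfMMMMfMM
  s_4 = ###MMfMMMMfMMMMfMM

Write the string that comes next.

Each term is the previous one with MMfMM appended.
So the next term is ###MMfMMMMfMMMMfMM·MMfMM.

###MMfMMMMfMMMMfMMMMfMM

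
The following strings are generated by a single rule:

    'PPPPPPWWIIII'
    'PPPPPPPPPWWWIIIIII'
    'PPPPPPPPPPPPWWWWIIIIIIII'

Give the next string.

PPPPPPPPPPPPPPPWWWWWIIIIIIIIII

The n-th term is 3n P's then n W's then 2n I's, where the shown terms are n = 2, 3, 4.
Setting n = 5 gives 15, 5, 10 characters in each block.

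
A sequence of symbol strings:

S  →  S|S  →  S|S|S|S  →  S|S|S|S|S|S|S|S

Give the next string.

Every step duplicates the string with '|' between the halves.
Doubling S|S|S|S|S|S|S|S with '|' between the halves:

S|S|S|S|S|S|S|S|S|S|S|S|S|S|S|S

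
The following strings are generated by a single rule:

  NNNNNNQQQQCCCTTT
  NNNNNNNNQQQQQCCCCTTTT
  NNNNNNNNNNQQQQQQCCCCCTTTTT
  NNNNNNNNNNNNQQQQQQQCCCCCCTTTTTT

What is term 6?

NNNNNNNNNNNNNNNNQQQQQQQQQCCCCCCCCTTTTTTTT

Reading off run lengths: N runs 6, 8, 10, 12; Q runs 4, 5, 6, 7; C runs 3, 4, 5, 6; T runs 3, 4, 5, 6 — each is linear in n, where the shown terms are n = 3, 4, 5, 6.
For term 6, n = 8, so the run lengths are 16, 9, 8, 8.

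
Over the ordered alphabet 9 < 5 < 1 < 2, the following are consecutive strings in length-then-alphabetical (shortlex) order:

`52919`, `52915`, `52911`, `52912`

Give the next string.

The successor of 52912 increments the rightmost position that isn't already 2 and resets every position after it to 9.

52929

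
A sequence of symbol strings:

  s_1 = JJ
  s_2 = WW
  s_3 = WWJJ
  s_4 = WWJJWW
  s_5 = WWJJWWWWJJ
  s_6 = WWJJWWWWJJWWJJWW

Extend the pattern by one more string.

This is a Fibonacci-style word recurrence s(k) = s(k−1)·s(k−2): e.g. WW·JJ = WWJJ.
The next term joins WWJJWWWWJJWWJJWW and WWJJWWWWJJ.

WWJJWWWWJJWWJJWWWWJJWWWWJJ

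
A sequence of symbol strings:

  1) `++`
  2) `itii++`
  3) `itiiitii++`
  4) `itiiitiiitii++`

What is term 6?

Every step adds itii at the front: s(k+1) = itii·s(k).
From itiiitiiitii++, 2 further steps: itiiitiiitii++ → itiiitiiitiiitii++ → (answer).

itiiitiiitiiitiiitii++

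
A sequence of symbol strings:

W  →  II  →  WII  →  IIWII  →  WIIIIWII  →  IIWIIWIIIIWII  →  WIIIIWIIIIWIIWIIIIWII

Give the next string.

IIWIIWIIIIWIIWIIIIWIIIIWIIWIIIIWII

From term 3 onward, concatenate the second-to-last term with the last: W·II = WII, II·WII = IIWII, …
So term 8 is IIWIIWIIIIWII·WIIIIWIIIIWIIWIIIIWII.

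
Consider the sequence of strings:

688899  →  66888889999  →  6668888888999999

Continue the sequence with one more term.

Term n consists of n 6's, followed by 2n+1 8's, followed by 2n 9's (n = 1, 2, …).
At n = 4 the blocks have lengths 4, 9, 8.

666688888888899999999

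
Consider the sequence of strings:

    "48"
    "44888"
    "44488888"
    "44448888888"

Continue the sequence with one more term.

Reading off run lengths: 4 runs 1, 2, 3, 4; 8 runs 1, 3, 5, 7 — each is linear in n (n = 1, 2, …).
Setting n = 5 gives 5, 9 characters in each block.

44444888888888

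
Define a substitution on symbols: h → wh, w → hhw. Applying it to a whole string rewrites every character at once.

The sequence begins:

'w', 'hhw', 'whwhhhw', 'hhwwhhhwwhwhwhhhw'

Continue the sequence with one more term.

Replace each of the 17 characters of hhwwhhhwwhwhwhhhw in place — wh wh hhw hhw wh wh wh hhw hhw wh hhw wh hhw wh wh wh hhw — and concatenate.

whwhhhwhhwwhwhwhhhwhhwwhhhwwhhhwwhwhwhhhw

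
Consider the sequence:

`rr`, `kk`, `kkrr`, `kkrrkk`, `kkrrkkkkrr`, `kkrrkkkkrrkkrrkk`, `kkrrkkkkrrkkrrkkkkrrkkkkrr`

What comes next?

From term 3 onward, concatenate the last term with the second-to-last: kk·rr = kkrr, kkrr·kk = kkrrkk, …
So term 8 is kkrrkkkkrrkkrrkkkkrrkkkkrr·kkrrkkkkrrkkrrkk.

kkrrkkkkrrkkrrkkkkrrkkkkrrkkrrkkkkrrkkrrkk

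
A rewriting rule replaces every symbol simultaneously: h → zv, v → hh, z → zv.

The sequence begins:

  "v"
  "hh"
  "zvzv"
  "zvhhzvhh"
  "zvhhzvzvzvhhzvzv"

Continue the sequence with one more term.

Replace each of the 16 characters of zvhhzvzvzvhhzvzv in place — zv hh zv zv zv hh zv hh zv hh zv zv zv hh zv hh — and concatenate.

zvhhzvzvzvhhzvhhzvhhzvzvzvhhzvhh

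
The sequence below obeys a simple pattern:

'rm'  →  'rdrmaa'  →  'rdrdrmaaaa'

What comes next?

s(k+1) = rd·s(k)·aa, so each term gains rd as a prefix and aa as a suffix.
One more step from rdrdrmaaaa gives the answer.

rdrdrdrmaaaaaa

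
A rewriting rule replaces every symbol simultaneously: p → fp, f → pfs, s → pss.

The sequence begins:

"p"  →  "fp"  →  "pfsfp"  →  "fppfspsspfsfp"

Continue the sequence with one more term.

φ(fppfspsspfsfp) expands symbol-by-symbol to pfs fp fp pfs pss fp pss pss fp pfs pss pfs fp; joining the 13 pieces gives the next term.

pfsfpfppfspssfppsspssfppfspsspfsfp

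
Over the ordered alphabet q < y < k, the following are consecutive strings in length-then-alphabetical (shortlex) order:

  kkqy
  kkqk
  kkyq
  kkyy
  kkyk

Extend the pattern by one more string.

kkkq

The successor of kkyk increments the rightmost position that isn't already k and resets every position after it to q.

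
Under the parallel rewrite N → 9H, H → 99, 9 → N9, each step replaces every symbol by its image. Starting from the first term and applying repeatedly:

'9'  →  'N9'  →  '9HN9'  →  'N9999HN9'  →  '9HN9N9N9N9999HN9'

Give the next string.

Replace each of the 16 characters of 9HN9N9N9N9999HN9 in place — N9 99 9H N9 9H N9 9H N9 9H N9 N9 N9 N9 99 9H N9 — and concatenate.

N9999HN99HN99HN99HN9N9N9N9999HN9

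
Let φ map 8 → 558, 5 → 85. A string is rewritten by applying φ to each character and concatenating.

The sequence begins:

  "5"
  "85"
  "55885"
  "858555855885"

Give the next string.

Expanding 858555855885: 8→558, 5→85, 8→558, 5→85, 5→85, 5→85, 8→558, 5→85, 5→85, 8→558, 8→558, 5→85. Concatenated: 558 85 558 85 85 85 558 85 85 558 558 85.

55885558858585558858555855885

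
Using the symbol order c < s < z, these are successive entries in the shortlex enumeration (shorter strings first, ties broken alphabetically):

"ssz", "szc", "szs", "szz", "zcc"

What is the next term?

zcs

The successor of zcc increments the rightmost position that isn't already z and resets every position after it to c.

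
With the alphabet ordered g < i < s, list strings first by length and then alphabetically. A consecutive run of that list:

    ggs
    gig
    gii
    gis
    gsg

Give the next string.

gsi

Find the rightmost character of gsg below s, bump it to the next letter, and reset everything to its right to g.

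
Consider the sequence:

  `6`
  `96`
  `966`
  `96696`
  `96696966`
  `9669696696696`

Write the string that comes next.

Each term (from the third on) is the previous term followed by the one before it: term 3 = 96·6 = 966.
Continuing: 9669696696696 · 96696966 gives term 7.

966969669669696696966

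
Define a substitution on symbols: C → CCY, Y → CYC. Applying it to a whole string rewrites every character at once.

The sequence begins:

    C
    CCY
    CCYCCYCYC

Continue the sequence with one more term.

CCYCCYCYCCCYCCYCYCCCYCYCCCY

Expanding CCYCCYCYC: C→CCY, C→CCY, Y→CYC, C→CCY, C→CCY, Y→CYC, C→CCY, Y→CYC, C→CCY. Concatenated: CCY CCY CYC CCY CCY CYC CCY CYC CCY.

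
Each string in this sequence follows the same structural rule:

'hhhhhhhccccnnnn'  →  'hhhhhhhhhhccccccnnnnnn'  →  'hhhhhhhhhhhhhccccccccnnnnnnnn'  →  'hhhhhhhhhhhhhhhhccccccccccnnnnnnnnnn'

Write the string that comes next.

Term n consists of 3n+1 h's, followed by 2n c's, followed by 2n n's, where the shown terms are n = 2, 3, 4, 5.
At n = 6 the blocks have lengths 19, 12, 12.

hhhhhhhhhhhhhhhhhhhccccccccccccnnnnnnnnnnnn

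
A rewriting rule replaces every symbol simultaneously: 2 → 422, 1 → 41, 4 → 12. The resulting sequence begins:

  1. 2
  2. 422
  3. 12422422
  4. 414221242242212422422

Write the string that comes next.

Replace each of the 21 characters of 414221242242212422422 in place — 12 41 12 422 422 41 422 12 422 422 12 422 422 41 422 12 422 422 12 422 422 — and concatenate.

124112422422414221242242212422422414221242242212422422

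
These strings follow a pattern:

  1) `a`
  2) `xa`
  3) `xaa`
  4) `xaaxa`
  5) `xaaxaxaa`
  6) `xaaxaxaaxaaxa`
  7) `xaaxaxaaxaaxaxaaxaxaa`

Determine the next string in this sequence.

This is a Fibonacci-style word recurrence s(k) = s(k−1)·s(k−2): e.g. xa·a = xaa.
So term 8 is xaaxaxaaxaaxaxaaxaxaa·xaaxaxaaxaaxa.

xaaxaxaaxaaxaxaaxaxaaxaaxaxaaxaaxa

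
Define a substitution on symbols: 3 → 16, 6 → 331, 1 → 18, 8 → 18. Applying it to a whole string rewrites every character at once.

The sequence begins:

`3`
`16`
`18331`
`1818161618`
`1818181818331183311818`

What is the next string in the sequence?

18181818181818181818161618181816161818181818

Replace each of the 22 characters of 1818181818331183311818 in place — 18 18 18 18 18 18 18 18 18 18 16 16 18 18 18 16 16 18 18 18 18 18 — and concatenate.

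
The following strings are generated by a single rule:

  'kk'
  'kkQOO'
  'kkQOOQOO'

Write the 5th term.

The strings grow by a fixed suffix QOO each time.
From kkQOOQOO, 2 further steps: kkQOOQOO → kkQOOQOOQOO → (answer).

kkQOOQOOQOOQOO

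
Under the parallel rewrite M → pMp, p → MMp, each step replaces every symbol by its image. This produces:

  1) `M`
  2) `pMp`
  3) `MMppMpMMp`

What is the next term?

pMppMpMMpMMppMpMMppMppMpMMp

Apply φ to MMppMpMMp symbol by symbol: M→pMp, M→pMp, p→MMp, p→MMp, M→pMp, p→MMp, M→pMp, M→pMp, p→MMp; joined: pMp pMp MMp MMp pMp MMp pMp pMp MMp.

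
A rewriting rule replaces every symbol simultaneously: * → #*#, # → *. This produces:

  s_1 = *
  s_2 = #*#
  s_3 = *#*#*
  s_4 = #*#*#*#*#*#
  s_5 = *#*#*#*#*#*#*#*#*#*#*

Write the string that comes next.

#*#*#*#*#*#*#*#*#*#*#*#*#*#*#*#*#*#*#*#*#*#

Replace each of the 21 characters of *#*#*#*#*#*#*#*#*#*#* in place — #*# * #*# * #*# * #*# * #*# * #*# * #*# * #*# * #*# * #*# * #*# — and concatenate.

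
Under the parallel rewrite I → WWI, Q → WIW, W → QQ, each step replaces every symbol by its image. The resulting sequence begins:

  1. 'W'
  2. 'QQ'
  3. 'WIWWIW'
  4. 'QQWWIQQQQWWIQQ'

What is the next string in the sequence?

Rewriting the 14 symbols of QQWWIQQQQWWIQQ one by one yields WIW WIW QQ QQ WWI WIW WIW WIW WIW QQ QQ WWI WIW WIW; concatenated:

WIWWIWQQQQWWIWIWWIWWIWWIWQQQQWWIWIWWIW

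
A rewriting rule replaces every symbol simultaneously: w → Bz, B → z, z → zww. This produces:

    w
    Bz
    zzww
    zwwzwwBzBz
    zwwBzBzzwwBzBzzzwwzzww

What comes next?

Rewriting the 22 symbols of zwwBzBzzwwBzBzzzwwzzww one by one yields zww Bz Bz z zww z zww zww Bz Bz z zww z zww zww zww Bz Bz zww zww Bz Bz; concatenated:

zwwBzBzzzwwzzwwzwwBzBzzzwwzzwwzwwzwwBzBzzwwzwwBzBz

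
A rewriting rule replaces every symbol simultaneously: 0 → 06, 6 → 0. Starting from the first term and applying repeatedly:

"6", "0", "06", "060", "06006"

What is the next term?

06006060

Apply φ to 06006 symbol by symbol: 0→06, 6→0, 0→06, 0→06, 6→0; joined: 06 0 06 06 0.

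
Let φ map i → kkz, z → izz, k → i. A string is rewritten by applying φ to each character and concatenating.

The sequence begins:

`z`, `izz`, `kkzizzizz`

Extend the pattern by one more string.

Rewriting each symbol of kkzizzizz: k→i, k→i, z→izz, i→kkz, z→izz, z→izz, i→kkz, z→izz, z→izz, which concatenates to i i izz kkz izz izz kkz izz izz.

iiizzkkzizzizzkkzizzizz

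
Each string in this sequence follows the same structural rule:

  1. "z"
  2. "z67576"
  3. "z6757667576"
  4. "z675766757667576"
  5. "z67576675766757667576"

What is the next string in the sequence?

Every step adds 67576 to the end: s(k+1) = s(k)·67576.
Applying this once more to z67576675766757667576:

z6757667576675766757667576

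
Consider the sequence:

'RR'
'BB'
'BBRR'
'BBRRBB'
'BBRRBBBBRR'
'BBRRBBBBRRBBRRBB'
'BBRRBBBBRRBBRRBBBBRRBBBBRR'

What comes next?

BBRRBBBBRRBBRRBBBBRRBBBBRRBBRRBBBBRRBBRRBB

Each term (from the third on) is the previous term followed by the one before it: term 3 = BB·RR = BBRR.
Continuing: BBRRBBBBRRBBRRBBBBRRBBBBRR · BBRRBBBBRRBBRRBB gives term 8.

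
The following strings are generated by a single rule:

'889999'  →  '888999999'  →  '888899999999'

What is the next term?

888889999999999

Reading off run lengths: 8 runs 2, 3, 4; 9 runs 4, 6, 8 — each is linear in n, where the shown terms are n = 2, 3, 4.
For the next term, n = 5, so the run lengths are 5, 10.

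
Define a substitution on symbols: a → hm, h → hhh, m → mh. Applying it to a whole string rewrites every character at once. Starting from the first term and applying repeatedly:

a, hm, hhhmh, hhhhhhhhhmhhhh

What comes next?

Applying the rule to each of the 14 symbols of hhhhhhhhhmhhhh gives the pieces hhh hhh hhh hhh hhh hhh hhh hhh hhh mh hhh hhh hhh hhh, which concatenate to the answer.

hhhhhhhhhhhhhhhhhhhhhhhhhhhmhhhhhhhhhhhhh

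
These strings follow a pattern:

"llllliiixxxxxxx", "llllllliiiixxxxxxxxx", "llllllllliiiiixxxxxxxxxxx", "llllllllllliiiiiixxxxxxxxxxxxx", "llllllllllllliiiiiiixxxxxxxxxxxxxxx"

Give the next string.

Reading off run lengths: l runs 5, 7, 9, 11, 13; i runs 3, 4, 5, 6, 7; x runs 7, 9, 11, 13, 15 — each is linear in n, where the shown terms are n = 3, 4, 5, 6, 7.
At n = 8 the blocks have lengths 15, 8, 17.

llllllllllllllliiiiiiiixxxxxxxxxxxxxxxxx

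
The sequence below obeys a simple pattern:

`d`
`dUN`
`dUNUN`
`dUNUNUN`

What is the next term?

Each term is the previous one with UN appended.
Applying this once more to dUNUNUN:

dUNUNUNUN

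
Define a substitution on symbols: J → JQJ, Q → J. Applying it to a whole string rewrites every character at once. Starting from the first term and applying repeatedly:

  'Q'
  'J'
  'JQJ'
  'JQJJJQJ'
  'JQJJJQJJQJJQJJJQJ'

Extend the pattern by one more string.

JQJJJQJJQJJQJJJQJJQJJJQJJQJJJQJJQJJQJJJQJ

Applying the rule to each of the 17 symbols of JQJJJQJJQJJQJJJQJ gives the pieces JQJ J JQJ JQJ JQJ J JQJ JQJ J JQJ JQJ J JQJ JQJ JQJ J JQJ, which concatenate to the answer.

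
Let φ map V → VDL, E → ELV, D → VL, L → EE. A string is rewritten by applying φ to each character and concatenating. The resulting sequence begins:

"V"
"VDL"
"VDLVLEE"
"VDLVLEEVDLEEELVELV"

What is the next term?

Rewriting the 18 symbols of VDLVLEEVDLEEELVELV one by one yields VDL VL EE VDL EE ELV ELV VDL VL EE ELV ELV ELV EE VDL ELV EE VDL; concatenated:

VDLVLEEVDLEEELVELVVDLVLEEELVELVELVEEVDLELVEEVDL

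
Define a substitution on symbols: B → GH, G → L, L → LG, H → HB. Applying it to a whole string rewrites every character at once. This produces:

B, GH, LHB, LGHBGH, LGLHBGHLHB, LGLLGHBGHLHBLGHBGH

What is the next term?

LGLLGLGLHBGHLHBLGHBGHLGLHBGHLHB

Replace each of the 18 characters of LGLLGHBGHLHBLGHBGH in place — LG L LG LG L HB GH L HB LG HB GH LG L HB GH L HB — and concatenate.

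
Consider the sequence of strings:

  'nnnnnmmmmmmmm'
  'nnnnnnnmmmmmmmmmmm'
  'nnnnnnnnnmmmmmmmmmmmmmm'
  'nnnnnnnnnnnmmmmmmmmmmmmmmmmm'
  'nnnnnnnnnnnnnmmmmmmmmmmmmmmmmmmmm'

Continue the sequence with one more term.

Reading off run lengths: n runs 5, 7, 9, 11, 13; m runs 8, 11, 14, 17, 20 — each is linear in n, where the shown terms are n = 2, 3, 4, 5, 6.
At n = 7 the blocks have lengths 15, 23.

nnnnnnnnnnnnnnnmmmmmmmmmmmmmmmmmmmmmmm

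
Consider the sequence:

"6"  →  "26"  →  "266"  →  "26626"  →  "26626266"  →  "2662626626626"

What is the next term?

266262662662626626266

This is a Fibonacci-style word recurrence s(k) = s(k−1)·s(k−2): e.g. 26·6 = 266.
So term 7 is 2662626626626·26626266.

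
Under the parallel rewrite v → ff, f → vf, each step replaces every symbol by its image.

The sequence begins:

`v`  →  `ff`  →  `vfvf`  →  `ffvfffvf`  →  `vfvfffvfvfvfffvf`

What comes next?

ffvfffvfvfvfffvfffvfffvfvfvfffvf

φ(vfvfffvfvfvfffvf) expands symbol-by-symbol to ff vf ff vf vf vf ff vf ff vf ff vf vf vf ff vf; joining the 16 pieces gives the next term.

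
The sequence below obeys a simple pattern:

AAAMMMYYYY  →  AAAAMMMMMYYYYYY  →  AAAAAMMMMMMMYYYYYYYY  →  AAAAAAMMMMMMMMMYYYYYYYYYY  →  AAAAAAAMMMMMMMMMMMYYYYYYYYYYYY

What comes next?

Reading off run lengths: A runs 3, 4, 5, 6, 7; M runs 3, 5, 7, 9, 11; Y runs 4, 6, 8, 10, 12 — each is linear in n, where the shown terms are n = 2, 3, 4, 5, 6.
For the next term, n = 7, so the run lengths are 8, 13, 14.

AAAAAAAAMMMMMMMMMMMMMYYYYYYYYYYYYYY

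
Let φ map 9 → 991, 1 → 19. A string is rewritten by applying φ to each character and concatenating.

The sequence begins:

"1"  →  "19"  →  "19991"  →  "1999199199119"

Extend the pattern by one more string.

1999199199119991991199919911919991

Replace each of the 13 characters of 1999199199119 in place — 19 991 991 991 19 991 991 19 991 991 19 19 991 — and concatenate.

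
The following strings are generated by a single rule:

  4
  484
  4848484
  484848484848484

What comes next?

s(k+1) = s(k)·8·s(k) — each term doubles the last with '8' between the halves.
Doubling 484848484848484 with '8' between the halves:

4848484848484848484848484848484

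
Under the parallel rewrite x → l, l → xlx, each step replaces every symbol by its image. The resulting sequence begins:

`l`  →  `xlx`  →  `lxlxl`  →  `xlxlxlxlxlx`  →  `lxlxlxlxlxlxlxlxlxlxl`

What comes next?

xlxlxlxlxlxlxlxlxlxlxlxlxlxlxlxlxlxlxlxlxlx

φ(lxlxlxlxlxlxlxlxlxlxl) expands symbol-by-symbol to xlx l xlx l xlx l xlx l xlx l xlx l xlx l xlx l xlx l xlx l xlx; joining the 21 pieces gives the next term.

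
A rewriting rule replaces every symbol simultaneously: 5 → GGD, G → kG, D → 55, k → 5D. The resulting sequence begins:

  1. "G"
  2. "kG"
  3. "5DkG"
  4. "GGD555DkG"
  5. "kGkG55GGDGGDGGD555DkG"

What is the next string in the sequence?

Applying the rule to each of the 21 symbols of kGkG55GGDGGDGGD555DkG gives the pieces 5D kG 5D kG GGD GGD kG kG 55 kG kG 55 kG kG 55 GGD GGD GGD 55 5D kG, which concatenate to the answer.

5DkG5DkGGGDGGDkGkG55kGkG55kGkG55GGDGGDGGD555DkG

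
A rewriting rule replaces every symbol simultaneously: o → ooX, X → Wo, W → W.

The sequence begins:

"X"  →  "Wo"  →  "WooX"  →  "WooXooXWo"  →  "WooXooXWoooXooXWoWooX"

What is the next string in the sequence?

Rewriting the 21 symbols of WooXooXWoooXooXWoWooX one by one yields W ooX ooX Wo ooX ooX Wo W ooX ooX ooX Wo ooX ooX Wo W ooX W ooX ooX Wo; concatenated:

WooXooXWoooXooXWoWooXooXooXWoooXooXWoWooXWooXooXWo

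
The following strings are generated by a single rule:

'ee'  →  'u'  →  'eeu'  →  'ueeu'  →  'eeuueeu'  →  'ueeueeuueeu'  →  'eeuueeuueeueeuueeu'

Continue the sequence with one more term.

Each term (from the third on) is the two preceding terms concatenated in order: term 3 = ee·u = eeu.
Continuing: ueeueeuueeu · eeuueeuueeueeuueeu gives term 8.

ueeueeuueeueeuueeuueeueeuueeu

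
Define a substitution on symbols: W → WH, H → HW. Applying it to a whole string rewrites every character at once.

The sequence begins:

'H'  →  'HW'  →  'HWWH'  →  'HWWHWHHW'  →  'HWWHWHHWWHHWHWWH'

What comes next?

Rewriting the 16 symbols of HWWHWHHWWHHWHWWH one by one yields HW WH WH HW WH HW HW WH WH HW HW WH HW WH WH HW; concatenated:

HWWHWHHWWHHWHWWHWHHWHWWHHWWHWHHW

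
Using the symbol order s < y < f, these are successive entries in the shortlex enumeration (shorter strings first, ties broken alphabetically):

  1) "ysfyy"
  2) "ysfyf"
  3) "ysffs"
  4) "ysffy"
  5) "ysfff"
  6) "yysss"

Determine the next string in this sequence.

yyssy

Treat yysss as a base-3 numeral over the given alphabet and add one, carrying through any trailing f's.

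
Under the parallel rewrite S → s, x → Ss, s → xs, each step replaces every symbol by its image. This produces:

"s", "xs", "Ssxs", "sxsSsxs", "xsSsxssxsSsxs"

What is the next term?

φ(xsSsxssxsSsxs) expands symbol-by-symbol to Ss xs s xs Ss xs xs Ss xs s xs Ss xs; joining the 13 pieces gives the next term.

SsxssxsSsxsxsSsxssxsSsxs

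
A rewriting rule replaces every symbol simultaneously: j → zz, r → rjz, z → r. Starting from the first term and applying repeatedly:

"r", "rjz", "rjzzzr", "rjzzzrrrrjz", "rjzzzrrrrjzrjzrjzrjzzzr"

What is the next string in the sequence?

Rewriting the 23 symbols of rjzzzrrrrjzrjzrjzrjzzzr one by one yields rjz zz r r r rjz rjz rjz rjz zz r rjz zz r rjz zz r rjz zz r r r rjz; concatenated:

rjzzzrrrrjzrjzrjzrjzzzrrjzzzrrjzzzrrjzzzrrrrjz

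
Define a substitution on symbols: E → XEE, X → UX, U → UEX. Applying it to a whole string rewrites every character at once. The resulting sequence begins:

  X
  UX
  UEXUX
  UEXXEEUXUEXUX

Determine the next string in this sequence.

Applying the rule to each of the 13 symbols of UEXXEEUXUEXUX gives the pieces UEX XEE UX UX XEE XEE UEX UX UEX XEE UX UEX UX, which concatenate to the answer.

UEXXEEUXUXXEEXEEUEXUXUEXXEEUXUEXUX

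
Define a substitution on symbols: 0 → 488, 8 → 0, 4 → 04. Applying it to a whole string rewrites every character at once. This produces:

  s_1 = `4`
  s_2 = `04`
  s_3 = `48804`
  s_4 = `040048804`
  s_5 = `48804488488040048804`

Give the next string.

φ(48804488488040048804) expands symbol-by-symbol to 04 0 0 488 04 04 0 0 04 0 0 488 04 488 488 04 0 0 488 04; joining the 20 pieces gives the next term.

0400488040400040048804488488040048804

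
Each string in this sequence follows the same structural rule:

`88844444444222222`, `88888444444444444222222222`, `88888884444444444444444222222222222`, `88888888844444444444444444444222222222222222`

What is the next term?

88888888888444444444444444444444444222222222222222222

Term n consists of 2n-1 8's, followed by 4n 4's, followed by 3n 2's, where the shown terms are n = 2, 3, 4, 5.
Setting n = 6 gives 11, 24, 18 characters in each block.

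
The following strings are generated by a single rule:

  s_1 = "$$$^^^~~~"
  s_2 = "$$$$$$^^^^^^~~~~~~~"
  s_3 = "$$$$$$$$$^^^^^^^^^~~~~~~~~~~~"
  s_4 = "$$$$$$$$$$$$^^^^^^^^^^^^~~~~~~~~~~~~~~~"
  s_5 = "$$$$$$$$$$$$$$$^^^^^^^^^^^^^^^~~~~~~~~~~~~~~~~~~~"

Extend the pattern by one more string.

$$$$$$$$$$$$$$$$$$^^^^^^^^^^^^^^^^^^~~~~~~~~~~~~~~~~~~~~~~~

Each string has the form $^{3n} ^^{3n} ~^{4n-1} (n = 1, 2, …).
For the next term, n = 6, so the run lengths are 18, 18, 23.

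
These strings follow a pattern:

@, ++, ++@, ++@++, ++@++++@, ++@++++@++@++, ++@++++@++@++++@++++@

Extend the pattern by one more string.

Each term (from the third on) is the previous term followed by the one before it: term 3 = ++·@ = ++@.
Continuing: ++@++++@++@++++@++++@ · ++@++++@++@++ gives term 8.

++@++++@++@++++@++++@++@++++@++@++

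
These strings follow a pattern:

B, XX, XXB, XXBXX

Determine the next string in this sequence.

XXBXXXXB

From term 3 onward, concatenate the last term with the second-to-last: XX·B = XXB, XXB·XX = XXBXX, …
So term 5 is XXBXX·XXB.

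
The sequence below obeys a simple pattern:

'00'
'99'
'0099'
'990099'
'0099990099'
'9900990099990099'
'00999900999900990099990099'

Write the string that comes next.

Each term (from the third on) is the two preceding terms concatenated in order: term 3 = 00·99 = 0099.
The next term joins 9900990099990099 and 00999900999900990099990099.

990099009999009900999900999900990099990099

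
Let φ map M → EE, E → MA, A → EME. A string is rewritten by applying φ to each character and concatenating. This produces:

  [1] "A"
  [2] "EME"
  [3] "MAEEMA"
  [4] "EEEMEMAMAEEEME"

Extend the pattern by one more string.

MAMAMAEEMAEEEMEEEEMEMAMAMAEEMA

Replace each of the 14 characters of EEEMEMAMAEEEME in place — MA MA MA EE MA EE EME EE EME MA MA MA EE MA — and concatenate.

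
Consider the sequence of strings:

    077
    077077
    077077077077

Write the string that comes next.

s(k+1) = s(k)·s(k) — each term doubles the last.
Doubling 077077077077:

077077077077077077077077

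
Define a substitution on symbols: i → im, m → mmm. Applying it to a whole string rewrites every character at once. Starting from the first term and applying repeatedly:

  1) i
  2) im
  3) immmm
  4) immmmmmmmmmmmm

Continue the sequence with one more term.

immmmmmmmmmmmmmmmmmmmmmmmmmmmmmmmmmmmmmmm

Applying the rule to each of the 14 symbols of immmmmmmmmmmmm gives the pieces im mmm mmm mmm mmm mmm mmm mmm mmm mmm mmm mmm mmm mmm, which concatenate to the answer.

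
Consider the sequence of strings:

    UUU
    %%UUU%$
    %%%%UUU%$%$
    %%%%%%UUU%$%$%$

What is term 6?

Each term wraps the previous one in %% on the left and %$ on the right.
From %%%%%%UUU%$%$%$, 2 further steps: %%%%%%UUU%$%$%$ → %%%%%%%%UUU%$%$%$%$ → (answer).

%%%%%%%%%%UUU%$%$%$%$%$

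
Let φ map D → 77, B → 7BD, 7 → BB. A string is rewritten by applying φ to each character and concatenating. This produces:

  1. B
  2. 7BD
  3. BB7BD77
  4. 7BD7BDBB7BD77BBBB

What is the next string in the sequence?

Replace each of the 17 characters of 7BD7BDBB7BD77BBBB in place — BB 7BD 77 BB 7BD 77 7BD 7BD BB 7BD 77 BB BB 7BD 7BD 7BD 7BD — and concatenate.

BB7BD77BB7BD777BD7BDBB7BD77BBBB7BD7BD7BD7BD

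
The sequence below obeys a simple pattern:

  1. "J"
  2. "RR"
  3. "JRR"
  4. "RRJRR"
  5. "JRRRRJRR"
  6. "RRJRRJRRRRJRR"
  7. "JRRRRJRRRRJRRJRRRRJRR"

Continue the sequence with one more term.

RRJRRJRRRRJRRJRRRRJRRRRJRRJRRRRJRR

From term 3 onward, concatenate the second-to-last term with the last: J·RR = JRR, RR·JRR = RRJRR, …
The next term joins RRJRRJRRRRJRR and JRRRRJRRRRJRRJRRRRJRR.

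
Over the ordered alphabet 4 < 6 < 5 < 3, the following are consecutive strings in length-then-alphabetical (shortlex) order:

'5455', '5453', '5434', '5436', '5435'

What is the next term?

Treat 5435 as a base-4 numeral over the given alphabet and add one, carrying through any trailing 3's.

5433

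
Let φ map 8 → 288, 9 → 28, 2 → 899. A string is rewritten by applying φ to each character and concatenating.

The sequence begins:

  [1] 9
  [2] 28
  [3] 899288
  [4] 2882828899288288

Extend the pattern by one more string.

8992882888992888992882882828899288288899288288

Replace each of the 16 characters of 2882828899288288 in place — 899 288 288 899 288 899 288 288 28 28 899 288 288 899 288 288 — and concatenate.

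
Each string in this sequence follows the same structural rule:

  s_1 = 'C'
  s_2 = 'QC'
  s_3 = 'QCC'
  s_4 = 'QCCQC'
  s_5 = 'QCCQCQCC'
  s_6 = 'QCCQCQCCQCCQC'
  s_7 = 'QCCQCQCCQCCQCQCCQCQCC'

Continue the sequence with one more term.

QCCQCQCCQCCQCQCCQCQCCQCCQCQCCQCCQC

From term 3 onward, concatenate the last term with the second-to-last: QC·C = QCC, QCC·QC = QCCQC, …
So term 8 is QCCQCQCCQCCQCQCCQCQCC·QCCQCQCCQCCQC.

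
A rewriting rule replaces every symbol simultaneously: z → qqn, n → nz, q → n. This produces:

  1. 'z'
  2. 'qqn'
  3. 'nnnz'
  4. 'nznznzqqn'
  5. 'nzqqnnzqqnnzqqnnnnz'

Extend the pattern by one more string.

φ(nzqqnnzqqnnzqqnnnnz) expands symbol-by-symbol to nz qqn n n nz nz qqn n n nz nz qqn n n nz nz nz nz qqn; joining the 19 pieces gives the next term.

nzqqnnnnznzqqnnnnznzqqnnnnznznznzqqn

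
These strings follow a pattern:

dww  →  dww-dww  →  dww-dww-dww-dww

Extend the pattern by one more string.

Each string is two copies of the previous one joined by '-'.
One more doubling of dww-dww-dww-dww gives the answer.

dww-dww-dww-dww-dww-dww-dww-dww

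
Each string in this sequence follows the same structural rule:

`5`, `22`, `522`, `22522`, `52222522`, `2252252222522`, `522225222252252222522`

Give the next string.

From term 3 onward, concatenate the second-to-last term with the last: 5·22 = 522, 22·522 = 22522, …
Continuing: 2252252222522 · 522225222252252222522 gives term 8.

2252252222522522225222252252222522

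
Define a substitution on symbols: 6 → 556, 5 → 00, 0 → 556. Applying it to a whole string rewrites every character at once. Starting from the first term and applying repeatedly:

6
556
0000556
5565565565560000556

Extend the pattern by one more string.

Rewriting the 19 symbols of 5565565565560000556 one by one yields 00 00 556 00 00 556 00 00 556 00 00 556 556 556 556 556 00 00 556; concatenated:

00005560000556000055600005565565565565560000556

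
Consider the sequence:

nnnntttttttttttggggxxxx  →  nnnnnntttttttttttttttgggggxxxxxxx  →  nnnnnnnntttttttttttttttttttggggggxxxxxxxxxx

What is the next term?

nnnnnnnnnntttttttttttttttttttttttgggggggxxxxxxxxxxxxx

Term n consists of 2n n's, followed by 4n+3 t's, followed by n+2 g's, followed by 3n-2 x's, where the shown terms are n = 2, 3, 4.
For the next term, n = 5, so the run lengths are 10, 23, 7, 13.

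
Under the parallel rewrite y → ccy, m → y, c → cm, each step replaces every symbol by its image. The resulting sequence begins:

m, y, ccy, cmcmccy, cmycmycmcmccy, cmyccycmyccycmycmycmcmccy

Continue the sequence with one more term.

Rewriting the 25 symbols of cmyccycmyccycmycmycmcmccy one by one yields cm y ccy cm cm ccy cm y ccy cm cm ccy cm y ccy cm y ccy cm y cm y cm cm ccy; concatenated:

cmyccycmcmccycmyccycmcmccycmyccycmyccycmycmycmcmccy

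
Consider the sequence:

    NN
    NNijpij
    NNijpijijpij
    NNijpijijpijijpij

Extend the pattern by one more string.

NNijpijijpijijpijijpij

The strings grow by a fixed suffix ijpij each time.
One more step from NNijpijijpijijpij gives the answer.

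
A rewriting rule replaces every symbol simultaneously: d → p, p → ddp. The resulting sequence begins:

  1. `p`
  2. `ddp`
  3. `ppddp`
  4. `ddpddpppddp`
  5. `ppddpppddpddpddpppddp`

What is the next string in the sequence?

Applying the rule to each of the 21 symbols of ppddpppddpddpddpppddp gives the pieces ddp ddp p p ddp ddp ddp p p ddp p p ddp p p ddp ddp ddp p p ddp, which concatenate to the answer.

ddpddpppddpddpddpppddpppddpppddpddpddpppddp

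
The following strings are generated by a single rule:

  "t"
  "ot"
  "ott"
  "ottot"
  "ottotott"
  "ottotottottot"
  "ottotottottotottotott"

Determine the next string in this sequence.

ottotottottotottotottottotottottot

From term 3 onward, concatenate the last term with the second-to-last: ot·t = ott, ott·ot = ottot, …
Continuing: ottotottottotottotott · ottotottottot gives term 8.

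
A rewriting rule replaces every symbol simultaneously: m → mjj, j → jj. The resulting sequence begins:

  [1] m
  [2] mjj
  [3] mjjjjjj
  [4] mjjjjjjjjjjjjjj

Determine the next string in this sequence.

Applying the rule to each of the 15 symbols of mjjjjjjjjjjjjjj gives the pieces mjj jj jj jj jj jj jj jj jj jj jj jj jj jj jj, which concatenate to the answer.

mjjjjjjjjjjjjjjjjjjjjjjjjjjjjjj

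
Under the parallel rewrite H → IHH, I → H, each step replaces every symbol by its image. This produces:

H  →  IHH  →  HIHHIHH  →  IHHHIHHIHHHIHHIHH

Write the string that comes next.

HIHHIHHIHHHIHHIHHHIHHIHHIHHHIHHIHHHIHHIHH

φ(IHHHIHHIHHHIHHIHH) expands symbol-by-symbol to H IHH IHH IHH H IHH IHH H IHH IHH IHH H IHH IHH H IHH IHH; joining the 17 pieces gives the next term.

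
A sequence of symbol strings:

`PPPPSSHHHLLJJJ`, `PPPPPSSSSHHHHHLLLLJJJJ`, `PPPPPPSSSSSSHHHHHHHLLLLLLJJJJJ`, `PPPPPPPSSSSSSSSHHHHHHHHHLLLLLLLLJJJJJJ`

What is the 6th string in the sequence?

PPPPPPPPPSSSSSSSSSSSSHHHHHHHHHHHHHLLLLLLLLLLLLJJJJJJJJ

The n-th term is n+3 P's then 2n S's then 2n+1 H's then 2n L's then n+2 J's (n = 1, 2, …).
For term 6, n = 6, so the run lengths are 9, 12, 13, 12, 8.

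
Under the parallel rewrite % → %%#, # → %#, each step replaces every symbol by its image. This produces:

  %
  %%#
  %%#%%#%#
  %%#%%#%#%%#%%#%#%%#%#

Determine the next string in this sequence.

Rewriting the 21 symbols of %%#%%#%#%%#%%#%#%%#%# one by one yields %%# %%# %# %%# %%# %# %%# %# %%# %%# %# %%# %%# %# %%# %# %%# %%# %# %%# %#; concatenated:

%%#%%#%#%%#%%#%#%%#%#%%#%%#%#%%#%%#%#%%#%#%%#%%#%#%%#%#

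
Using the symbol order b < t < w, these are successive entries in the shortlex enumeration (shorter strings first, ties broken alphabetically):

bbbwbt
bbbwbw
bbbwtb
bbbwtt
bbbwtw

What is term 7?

Advancing 2 positions from bbbwtw through bbbwtw → bbbwwb reaches term 7.

bbbwwt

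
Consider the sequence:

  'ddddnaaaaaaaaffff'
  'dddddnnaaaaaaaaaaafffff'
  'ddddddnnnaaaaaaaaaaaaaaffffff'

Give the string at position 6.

Reading off run lengths: d runs 4, 5, 6; n runs 1, 2, 3; a runs 8, 11, 14; f runs 4, 5, 6 — each is linear in n, where the shown terms are n = 2, 3, 4.
For term 6, n = 7, so the run lengths are 9, 6, 23, 9.

dddddddddnnnnnnaaaaaaaaaaaaaaaaaaaaaaafffffffff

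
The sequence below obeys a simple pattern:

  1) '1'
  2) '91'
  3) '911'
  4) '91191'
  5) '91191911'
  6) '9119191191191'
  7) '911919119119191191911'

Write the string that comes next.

9119191191191911919119119191191191

This is a Fibonacci-style word recurrence s(k) = s(k−1)·s(k−2): e.g. 91·1 = 911.
So term 8 is 911919119119191191911·9119191191191.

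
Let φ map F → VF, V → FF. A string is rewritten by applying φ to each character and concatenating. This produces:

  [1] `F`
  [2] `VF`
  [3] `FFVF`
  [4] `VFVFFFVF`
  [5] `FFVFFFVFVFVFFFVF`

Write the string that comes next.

Rewriting the 16 symbols of FFVFFFVFVFVFFFVF one by one yields VF VF FF VF VF VF FF VF FF VF FF VF VF VF FF VF; concatenated:

VFVFFFVFVFVFFFVFFFVFFFVFVFVFFFVF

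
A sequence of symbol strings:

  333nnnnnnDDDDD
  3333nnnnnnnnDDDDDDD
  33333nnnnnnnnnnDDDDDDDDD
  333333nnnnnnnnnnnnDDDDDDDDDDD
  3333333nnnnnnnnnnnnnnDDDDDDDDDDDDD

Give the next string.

33333333nnnnnnnnnnnnnnnnDDDDDDDDDDDDDDD

Each string has the form 3^{n} n^{2n} D^{2n-1}, where the shown terms are n = 3, 4, 5, 6, 7.
For the next term, n = 8, so the run lengths are 8, 16, 15.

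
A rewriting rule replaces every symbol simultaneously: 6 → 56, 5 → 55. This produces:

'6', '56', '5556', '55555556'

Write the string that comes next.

Expanding 55555556: 5→55, 5→55, 5→55, 5→55, 5→55, 5→55, 5→55, 6→56. Concatenated: 55 55 55 55 55 55 55 56.

5555555555555556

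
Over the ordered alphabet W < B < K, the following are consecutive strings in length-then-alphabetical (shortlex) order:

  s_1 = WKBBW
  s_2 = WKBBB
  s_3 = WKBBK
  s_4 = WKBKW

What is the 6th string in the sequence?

Advancing 2 positions from WKBKW through WKBKW → WKBKB reaches term 6.

WKBKK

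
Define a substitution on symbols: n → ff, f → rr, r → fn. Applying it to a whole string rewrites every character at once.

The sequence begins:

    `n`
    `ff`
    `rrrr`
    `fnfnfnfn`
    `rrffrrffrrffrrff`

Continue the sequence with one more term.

φ(rrffrrffrrffrrff) expands symbol-by-symbol to fn fn rr rr fn fn rr rr fn fn rr rr fn fn rr rr; joining the 16 pieces gives the next term.

fnfnrrrrfnfnrrrrfnfnrrrrfnfnrrrr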